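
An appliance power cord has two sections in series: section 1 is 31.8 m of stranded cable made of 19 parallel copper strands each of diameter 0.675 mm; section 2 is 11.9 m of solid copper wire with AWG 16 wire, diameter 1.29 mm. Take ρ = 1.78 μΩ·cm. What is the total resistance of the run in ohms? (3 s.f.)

0.245 Ω

ρ = 1.78 μΩ·cm = 1.78×10^-8 Ω·m
Section 1: A_strand = π(3.3750e-04)² = 3.578e-07 m²; R₁ = ρL/(N·A_s) = (1.78×10^-8)(31.8)/(19×3.578e-07) = 0.08325 Ω
Section 2: A = π(1.29/2 mm)² = π(6.4500e-04 m)² = 1.307e-06 m²
R₂ = (1.78×10^-8)(11.9)/(1.307e-06) = 0.1621 Ω
R = R₁ + R₂ = 0.245 Ω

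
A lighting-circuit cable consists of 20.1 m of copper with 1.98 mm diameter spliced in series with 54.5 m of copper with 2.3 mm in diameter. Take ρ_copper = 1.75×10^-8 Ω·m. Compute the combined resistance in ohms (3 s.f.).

0.344 Ω

Segment 1: A = π(d/2)² = π(9.9000e-04 m)² = 3.079e-06 m²
R₁ = ρL/A = (1.75×10^-8)(20.1)/(3.079e-06) = 0.1142 Ω
Segment 2: A = π(d/2)² = π(1.1500e-03 m)² = 4.155e-06 m²
R₂ = (1.75×10^-8)(54.5)/(4.155e-06) = 0.2296 Ω
R = R₁ + R₂ = 0.344 Ω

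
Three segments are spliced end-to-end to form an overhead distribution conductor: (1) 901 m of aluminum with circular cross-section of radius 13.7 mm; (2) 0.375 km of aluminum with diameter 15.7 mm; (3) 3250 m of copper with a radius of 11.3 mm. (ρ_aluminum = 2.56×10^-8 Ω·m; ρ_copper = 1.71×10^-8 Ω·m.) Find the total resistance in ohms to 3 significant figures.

0.227 Ω

Seg 1: A = πr² = π(1.3700e-02 m)² = 5.896e-04 m²
R_1 = (2.56×10^-8)(901)/(5.896e-04) = 0.03912 Ω
Seg 2: A = π(d/2)² = π(7.8500e-03 m)² = 1.936e-04 m²
R_2 = (2.56×10^-8)(375)/(1.936e-04) = 0.04959 Ω
Seg 3: A = πr² = π(1.1300e-02 m)² = 4.011e-04 m²
R_3 = (1.71×10^-8)(3250)/(4.011e-04) = 0.1385 Ω
R_total = R_1 + R_2 + R_3 = 0.227 Ω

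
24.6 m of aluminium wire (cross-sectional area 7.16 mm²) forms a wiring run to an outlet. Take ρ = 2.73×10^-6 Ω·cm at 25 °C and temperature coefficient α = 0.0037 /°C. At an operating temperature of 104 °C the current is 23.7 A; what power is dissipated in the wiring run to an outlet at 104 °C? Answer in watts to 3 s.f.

68.1 W

ρ = 2.73×10^-6 Ω·cm = 2.73×10^-8 Ω·m
A = 7.16 mm² = 7.160e-06 m²
R₍25₎ = ρL/A = (2.73×10^-8)(24.6)/(7.160e-06) = 0.0938 Ω
R₍104₎ = R₍25₎(1 + αΔT) = 0.0938 × (1 + 0.0037×79) = 0.1212 Ω
P = I²R = (23.7)² × 0.1212 = 68.1 W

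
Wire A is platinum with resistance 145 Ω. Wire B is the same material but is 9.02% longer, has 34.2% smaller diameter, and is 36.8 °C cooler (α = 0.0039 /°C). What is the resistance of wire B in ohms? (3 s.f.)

313 Ω

R ∝ ρL/d² with ρ ∝ (1+αΔT), so R_B/R_A = (1 + 9.02/100) × (1 − 34.2/100)⁻² × (1 − 0.0039×36.8)
= 1.09 × 2.31 × 0.8565 = 2.157
R_B = 2.157 × 145 = 313 Ω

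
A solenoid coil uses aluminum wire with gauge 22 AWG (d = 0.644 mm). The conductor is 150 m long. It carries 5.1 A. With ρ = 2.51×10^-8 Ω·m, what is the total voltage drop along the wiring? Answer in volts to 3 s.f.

A = π(0.644/2 mm)² = π(3.2200e-04 m)² = 3.257e-07 m²
R = ρL/A = (2.51×10^-8)(150)/(3.257e-07) = 11.56 Ω
V = IR = 5.1 × 11.56 = 58.9 V

58.9 V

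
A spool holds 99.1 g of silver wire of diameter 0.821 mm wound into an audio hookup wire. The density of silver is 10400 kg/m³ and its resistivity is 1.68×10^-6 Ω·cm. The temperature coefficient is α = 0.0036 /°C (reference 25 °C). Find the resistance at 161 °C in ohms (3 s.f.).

0.851 Ω

ρ = 1.68×10^-6 Ω·cm = 1.68×10^-8 Ω·m
A = π(d/2)² = π(4.1050e-04 m)² = 5.2939e-07 m²
L = m/(density·A) = 0.0991/(10400×5.2939e-07) = 18 m
R = ρL/A = (1.68×10^-8)(18)/(5.2939e-07) = 0.5712 Ω
R(161 °C) = 0.5712 × (1 + 0.0036×136) = 0.851 Ω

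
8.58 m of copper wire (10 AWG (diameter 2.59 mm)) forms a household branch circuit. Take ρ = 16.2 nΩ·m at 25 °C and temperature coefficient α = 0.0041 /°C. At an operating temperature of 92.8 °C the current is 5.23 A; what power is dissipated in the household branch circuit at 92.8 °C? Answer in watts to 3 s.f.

ρ = 16.2 nΩ·m = 1.62×10^-8 Ω·m
A = π(2.59/2 mm)² = π(1.2950e-03 m)² = 5.269e-06 m²
R₍25₎ = ρL/A = (1.62×10^-8)(8.58)/(5.269e-06) = 0.02638 Ω
R₍92.8₎ = R₍25₎(1 + αΔT) = 0.02638 × (1 + 0.0041×67.8) = 0.03372 Ω
P = I²R = (5.23)² × 0.03372 = 0.922 W

0.922 W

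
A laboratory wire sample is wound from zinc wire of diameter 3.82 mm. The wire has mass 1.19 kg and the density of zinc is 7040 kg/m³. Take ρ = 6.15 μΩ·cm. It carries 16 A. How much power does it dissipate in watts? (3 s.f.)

20.3 W

ρ = 6.15 μΩ·cm = 6.15×10^-8 Ω·m
A = π(d/2)² = π(1.9100e-03 m)² = 1.1461e-05 m²
L = m/(density·A) = 1.19/(7040×1.1461e-05) = 14.75 m
R = ρL/A = (6.15×10^-8)(14.75)/(1.1461e-05) = 0.07914 Ω
P = I²R = (16)² × 0.07914 = 20.3 W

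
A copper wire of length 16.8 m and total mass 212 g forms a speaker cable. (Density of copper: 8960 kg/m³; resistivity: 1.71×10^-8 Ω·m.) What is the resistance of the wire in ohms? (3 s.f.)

0.204 Ω

A = m/(density·L) = 0.212/(8960×16.8) = 1.4084e-06 m²
R = ρL/A = (1.71×10^-8)(16.8)/(1.4084e-06) = 0.204 Ω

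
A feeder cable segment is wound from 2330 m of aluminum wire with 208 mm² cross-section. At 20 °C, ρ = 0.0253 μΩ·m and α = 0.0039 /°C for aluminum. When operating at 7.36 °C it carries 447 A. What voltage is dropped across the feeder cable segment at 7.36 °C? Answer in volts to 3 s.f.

120 V

ρ = 0.0253 μΩ·m = 2.53×10^-8 Ω·m
A = 208 mm² = 2.080e-04 m²
R₍20₎ = ρL/A = (2.53×10^-8)(2330)/(2.080e-04) = 0.2834 Ω
R₍7.36₎ = R₍20₎(1 + αΔT) = 0.2834 × (1 + 0.0039×-12.6) = 0.2694 Ω
V = IR = 447 × 0.2694 = 120 V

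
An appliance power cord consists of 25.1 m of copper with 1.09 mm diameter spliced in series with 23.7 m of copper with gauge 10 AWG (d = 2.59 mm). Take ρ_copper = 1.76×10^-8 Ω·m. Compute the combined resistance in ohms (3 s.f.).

Segment 1: A = π(d/2)² = π(5.4500e-04 m)² = 9.331e-07 m²
R₁ = ρL/A = (1.76×10^-8)(25.1)/(9.331e-07) = 0.4734 Ω
Segment 2: A = π(2.59/2 mm)² = π(1.2950e-03 m)² = 5.269e-06 m²
R₂ = (1.76×10^-8)(23.7)/(5.269e-06) = 0.07917 Ω
R = R₁ + R₂ = 0.553 Ω

0.553 Ω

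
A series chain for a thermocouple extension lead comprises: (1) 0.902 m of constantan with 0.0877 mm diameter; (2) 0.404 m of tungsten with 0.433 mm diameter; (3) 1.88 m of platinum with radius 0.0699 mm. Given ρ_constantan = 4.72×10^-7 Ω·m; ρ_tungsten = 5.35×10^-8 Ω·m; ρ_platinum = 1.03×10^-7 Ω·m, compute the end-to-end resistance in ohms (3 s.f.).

83.2 Ω

Seg 1: A = π(d/2)² = π(4.3850e-05 m)² = 6.041e-09 m²
R_1 = (4.72×10^-7)(0.902)/(6.041e-09) = 70.48 Ω
Seg 2: A = π(d/2)² = π(2.1650e-04 m)² = 1.473e-07 m²
R_2 = (5.35×10^-8)(0.404)/(1.473e-07) = 0.1468 Ω
Seg 3: A = πr² = π(6.9900e-05 m)² = 1.535e-08 m²
R_3 = (1.03×10^-7)(1.88)/(1.535e-08) = 12.62 Ω
R_total = R_1 + R_2 + R_3 = 83.2 Ω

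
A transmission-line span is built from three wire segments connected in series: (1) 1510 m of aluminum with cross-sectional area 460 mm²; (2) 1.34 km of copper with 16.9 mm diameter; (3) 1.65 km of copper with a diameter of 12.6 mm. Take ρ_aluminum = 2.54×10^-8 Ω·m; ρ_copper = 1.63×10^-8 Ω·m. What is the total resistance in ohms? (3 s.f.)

0.396 Ω

Seg 1: A = 460 mm² = 4.600e-04 m²
R_1 = (2.54×10^-8)(1510)/(4.600e-04) = 0.08338 Ω
Seg 2: A = π(d/2)² = π(8.4500e-03 m)² = 2.243e-04 m²
R_2 = (1.63×10^-8)(1340)/(2.243e-04) = 0.09737 Ω
Seg 3: A = π(d/2)² = π(6.3000e-03 m)² = 1.247e-04 m²
R_3 = (1.63×10^-8)(1650)/(1.247e-04) = 0.2157 Ω
R_total = R_1 + R_2 + R_3 = 0.396 Ω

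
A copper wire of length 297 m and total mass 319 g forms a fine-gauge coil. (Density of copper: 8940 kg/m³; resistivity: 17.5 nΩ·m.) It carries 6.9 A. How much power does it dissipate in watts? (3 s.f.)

2060 W

ρ = 17.5 nΩ·m = 1.75×10^-8 Ω·m
A = m/(density·L) = 0.319/(8940×297) = 1.2014e-07 m²
R = ρL/A = (1.75×10^-8)(297)/(1.2014e-07) = 43.26 Ω
P = I²R = (6.9)² × 43.26 = 2060 W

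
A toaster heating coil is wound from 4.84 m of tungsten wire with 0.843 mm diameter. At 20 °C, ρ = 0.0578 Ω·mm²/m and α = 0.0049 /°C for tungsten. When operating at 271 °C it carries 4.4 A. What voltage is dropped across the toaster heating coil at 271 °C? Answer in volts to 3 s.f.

4.92 V

ρ = 0.0578 Ω·mm²/m = 5.78×10^-8 Ω·m
A = π(d/2)² = π(4.2150e-04 m)² = 5.581e-07 m²
R₍20₎ = ρL/A = (5.78×10^-8)(4.84)/(5.581e-07) = 0.5012 Ω
R₍271₎ = R₍20₎(1 + αΔT) = 0.5012 × (1 + 0.0049×251) = 1.118 Ω
V = IR = 4.4 × 1.118 = 4.92 V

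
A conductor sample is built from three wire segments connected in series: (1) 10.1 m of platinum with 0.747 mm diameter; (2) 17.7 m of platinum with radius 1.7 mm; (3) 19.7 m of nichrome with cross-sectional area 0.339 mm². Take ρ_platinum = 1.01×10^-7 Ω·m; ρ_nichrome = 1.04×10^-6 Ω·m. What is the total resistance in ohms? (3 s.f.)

Seg 1: A = π(d/2)² = π(3.7350e-04 m)² = 4.383e-07 m²
R_1 = (1.01×10^-7)(10.1)/(4.383e-07) = 2.328 Ω
Seg 2: A = πr² = π(1.7000e-03 m)² = 9.079e-06 m²
R_2 = (1.01×10^-7)(17.7)/(9.079e-06) = 0.1969 Ω
Seg 3: A = 0.339 mm² = 3.390e-07 m²
R_3 = (1.04×10^-6)(19.7)/(3.390e-07) = 60.44 Ω
R_total = R_1 + R_2 + R_3 = 63.0 Ω

63.0 Ω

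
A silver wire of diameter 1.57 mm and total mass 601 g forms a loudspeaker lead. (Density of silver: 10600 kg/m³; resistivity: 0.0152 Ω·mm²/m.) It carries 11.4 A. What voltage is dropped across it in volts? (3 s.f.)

2.62 V

ρ = 0.0152 Ω·mm²/m = 1.52×10^-8 Ω·m
A = π(d/2)² = π(7.8500e-04 m)² = 1.9359e-06 m²
L = m/(density·A) = 0.601/(10600×1.9359e-06) = 29.29 m
R = ρL/A = (1.52×10^-8)(29.29)/(1.9359e-06) = 0.23 Ω
V = IR = 11.4 × 0.23 = 2.62 V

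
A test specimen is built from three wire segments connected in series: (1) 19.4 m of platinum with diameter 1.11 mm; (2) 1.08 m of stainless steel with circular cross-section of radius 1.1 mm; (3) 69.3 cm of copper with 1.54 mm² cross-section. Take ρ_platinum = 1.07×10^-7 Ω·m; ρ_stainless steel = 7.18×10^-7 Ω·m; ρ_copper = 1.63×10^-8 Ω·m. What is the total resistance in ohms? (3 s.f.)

Seg 1: A = π(d/2)² = π(5.5500e-04 m)² = 9.677e-07 m²
R_1 = (1.07×10^-7)(19.4)/(9.677e-07) = 2.145 Ω
Seg 2: A = πr² = π(1.1000e-03 m)² = 3.801e-06 m²
R_2 = (7.18×10^-7)(1.08)/(3.801e-06) = 0.204 Ω
Seg 3: A = 1.54 mm² = 1.540e-06 m²
R_3 = (1.63×10^-8)(0.693)/(1.540e-06) = 0.007335 Ω
R_total = R_1 + R_2 + R_3 = 2.36 Ω

2.36 Ω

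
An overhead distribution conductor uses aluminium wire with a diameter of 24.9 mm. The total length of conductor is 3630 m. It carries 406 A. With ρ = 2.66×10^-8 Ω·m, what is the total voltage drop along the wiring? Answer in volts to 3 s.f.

80.5 V

A = π(d/2)² = π(1.2450e-02 m)² = 4.870e-04 m²
R = ρL/A = (2.66×10^-8)(3630)/(4.870e-04) = 0.1983 Ω
V = IR = 406 × 0.1983 = 80.5 V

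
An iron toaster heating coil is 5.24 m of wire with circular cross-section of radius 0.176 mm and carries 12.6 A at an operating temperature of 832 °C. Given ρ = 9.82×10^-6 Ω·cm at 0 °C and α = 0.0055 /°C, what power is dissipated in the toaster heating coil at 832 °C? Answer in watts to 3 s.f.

4680 W

ρ = 9.82×10^-6 Ω·cm = 9.82×10^-8 Ω·m
A = πr² = π(1.7600e-04 m)² = 9.731e-08 m²
R₍0₎ = ρL/A = (9.82×10^-8)(5.24)/(9.731e-08) = 5.288 Ω
R₍832₎ = R₍0₎(1 + αΔT) = 5.288 × (1 + 0.0055×832) = 29.48 Ω
P = I²R = (12.6)² × 29.48 = 4680 W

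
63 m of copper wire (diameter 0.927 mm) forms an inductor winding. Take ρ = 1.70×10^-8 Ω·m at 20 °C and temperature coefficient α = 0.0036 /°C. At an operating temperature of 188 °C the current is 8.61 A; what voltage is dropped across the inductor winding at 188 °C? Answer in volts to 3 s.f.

A = π(d/2)² = π(4.6350e-04 m)² = 6.749e-07 m²
R₍20₎ = ρL/A = (1.70×10^-8)(63)/(6.749e-07) = 1.587 Ω
R₍188₎ = R₍20₎(1 + αΔT) = 1.587 × (1 + 0.0036×168) = 2.547 Ω
V = IR = 8.61 × 2.547 = 21.9 V

21.9 V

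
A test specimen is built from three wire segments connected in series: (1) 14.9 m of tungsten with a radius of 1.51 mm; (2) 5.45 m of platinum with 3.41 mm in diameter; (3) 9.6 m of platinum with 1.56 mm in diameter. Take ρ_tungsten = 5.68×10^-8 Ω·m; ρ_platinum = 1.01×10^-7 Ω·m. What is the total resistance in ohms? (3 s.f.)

0.686 Ω

Seg 1: A = πr² = π(1.5100e-03 m)² = 7.163e-06 m²
R_1 = (5.68×10^-8)(14.9)/(7.163e-06) = 0.1181 Ω
Seg 2: A = π(d/2)² = π(1.7050e-03 m)² = 9.133e-06 m²
R_2 = (1.01×10^-7)(5.45)/(9.133e-06) = 0.06027 Ω
Seg 3: A = π(d/2)² = π(7.8000e-04 m)² = 1.911e-06 m²
R_3 = (1.01×10^-7)(9.6)/(1.911e-06) = 0.5073 Ω
R_total = R_1 + R_2 + R_3 = 0.686 Ω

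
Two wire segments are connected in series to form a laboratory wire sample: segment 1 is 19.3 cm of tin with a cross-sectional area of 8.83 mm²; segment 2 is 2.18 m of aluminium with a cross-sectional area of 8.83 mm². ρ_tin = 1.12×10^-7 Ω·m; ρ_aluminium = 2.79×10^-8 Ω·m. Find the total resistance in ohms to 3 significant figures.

Segment 1: A = 8.83 mm² = 8.830e-06 m²
R₁ = ρL/A = (1.12×10^-7)(0.193)/(8.830e-06) = 0.002448 Ω
R₂ = (2.79×10^-8)(2.18)/(8.830e-06) = 0.006888 Ω
R = R₁ + R₂ = 0.00934 Ω

0.00934 Ω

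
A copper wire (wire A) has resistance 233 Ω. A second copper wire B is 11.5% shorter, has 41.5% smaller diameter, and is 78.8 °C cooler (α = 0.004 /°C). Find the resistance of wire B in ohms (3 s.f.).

R ∝ ρL/d² with ρ ∝ (1+αΔT), so R_B/R_A = (1 − 11.5/100) × (1 − 41.5/100)⁻² × (1 − 0.004×78.8)
= 0.885 × 2.922 × 0.6848 = 1.771
R_B = 1.771 × 233 = 413 Ω

413 Ω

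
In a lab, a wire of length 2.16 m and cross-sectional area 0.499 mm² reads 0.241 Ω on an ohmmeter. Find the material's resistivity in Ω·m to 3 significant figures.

5.57×10^-8 Ω·m

A = 0.499 mm² = 4.990e-07 m²
ρ = RA/L = (0.241)(4.990e-07)/(2.16) = 5.57×10^-8 Ω·m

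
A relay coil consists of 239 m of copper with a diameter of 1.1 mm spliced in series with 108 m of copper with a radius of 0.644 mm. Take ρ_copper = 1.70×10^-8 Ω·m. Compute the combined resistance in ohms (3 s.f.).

5.68 Ω

Segment 1: A = π(d/2)² = π(5.5000e-04 m)² = 9.503e-07 m²
R₁ = ρL/A = (1.70×10^-8)(239)/(9.503e-07) = 4.275 Ω
Segment 2: A = πr² = π(6.4400e-04 m)² = 1.303e-06 m²
R₂ = (1.70×10^-8)(108)/(1.303e-06) = 1.409 Ω
R = R₁ + R₂ = 5.68 Ω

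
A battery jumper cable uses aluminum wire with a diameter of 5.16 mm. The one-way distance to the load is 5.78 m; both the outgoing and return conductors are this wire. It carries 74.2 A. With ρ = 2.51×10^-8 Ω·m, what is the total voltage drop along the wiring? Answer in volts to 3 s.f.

A = π(d/2)² = π(2.5800e-03 m)² = 2.091e-05 m²
Total conductor length (both ways) L = 2 × 5.78 = 11.56 m
R = ρL/A = (2.51×10^-8)(11.56)/(2.091e-05) = 0.01388 Ω
V = IR = 74.2 × 0.01388 = 1.03 V

1.03 V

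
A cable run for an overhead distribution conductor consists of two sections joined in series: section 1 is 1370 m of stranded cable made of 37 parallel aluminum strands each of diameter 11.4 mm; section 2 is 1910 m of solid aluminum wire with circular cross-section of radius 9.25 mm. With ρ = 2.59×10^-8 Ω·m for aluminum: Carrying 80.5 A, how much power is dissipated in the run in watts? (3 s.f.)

1250 W

Section 1: A_strand = π(5.7000e-03)² = 1.021e-04 m²; R₁ = ρL/(N·A_s) = (2.59×10^-8)(1370)/(37×1.021e-04) = 0.009395 Ω
Section 2: A = πr² = π(9.2500e-03 m)² = 2.688e-04 m²
R₂ = (2.59×10^-8)(1910)/(2.688e-04) = 0.184 Ω
R = R₁ + R₂ = 0.1934 Ω
P = I²R = (80.5)² × 0.1934 = 1250 W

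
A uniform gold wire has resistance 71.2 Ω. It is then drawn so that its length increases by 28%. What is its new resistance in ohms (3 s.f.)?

117 Ω

k = 1 + 28/100 = 1.28; volume constant ⇒ A' = A/k, so R' = k²R.
R' = 1.638 × 71.2 = 117 Ω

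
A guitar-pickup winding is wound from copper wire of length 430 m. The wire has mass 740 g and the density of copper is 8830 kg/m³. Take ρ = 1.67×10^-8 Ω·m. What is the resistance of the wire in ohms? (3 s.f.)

36.8 Ω

A = m/(density·L) = 0.74/(8830×430) = 1.9490e-07 m²
R = ρL/A = (1.67×10^-8)(430)/(1.9490e-07) = 36.8 Ω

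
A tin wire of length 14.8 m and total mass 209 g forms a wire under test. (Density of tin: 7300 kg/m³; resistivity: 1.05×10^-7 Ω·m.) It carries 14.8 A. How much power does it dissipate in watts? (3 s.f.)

176 W

A = m/(density·L) = 0.209/(7300×14.8) = 1.9345e-06 m²
R = ρL/A = (1.05×10^-7)(14.8)/(1.9345e-06) = 0.8033 Ω
P = I²R = (14.8)² × 0.8033 = 176 W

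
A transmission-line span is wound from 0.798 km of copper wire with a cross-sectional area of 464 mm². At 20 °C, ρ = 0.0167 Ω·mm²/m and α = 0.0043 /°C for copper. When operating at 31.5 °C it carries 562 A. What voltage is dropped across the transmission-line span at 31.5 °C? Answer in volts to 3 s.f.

ρ = 0.0167 Ω·mm²/m = 1.67×10^-8 Ω·m
A = 464 mm² = 4.640e-04 m²
R₍20₎ = ρL/A = (1.67×10^-8)(798)/(4.640e-04) = 0.02872 Ω
R₍31.5₎ = R₍20₎(1 + αΔT) = 0.02872 × (1 + 0.0043×11.5) = 0.03014 Ω
V = IR = 562 × 0.03014 = 16.9 V

16.9 V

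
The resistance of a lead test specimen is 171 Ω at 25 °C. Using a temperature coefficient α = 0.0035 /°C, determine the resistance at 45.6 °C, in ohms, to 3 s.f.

183 Ω

ΔT = 45.6 − 25 = 20.6 °C
R = R₀(1 + αΔT) = 171 × (1 + 0.0035×20.6) = 171 × 1.072 = 183 Ω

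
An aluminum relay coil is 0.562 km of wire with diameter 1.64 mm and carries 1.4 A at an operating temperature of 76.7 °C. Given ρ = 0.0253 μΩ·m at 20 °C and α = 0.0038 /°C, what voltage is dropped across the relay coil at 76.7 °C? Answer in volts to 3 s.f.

11.5 V

ρ = 0.0253 μΩ·m = 2.53×10^-8 Ω·m
A = π(d/2)² = π(8.2000e-04 m)² = 2.112e-06 m²
R₍20₎ = ρL/A = (2.53×10^-8)(562)/(2.112e-06) = 6.731 Ω
R₍76.7₎ = R₍20₎(1 + αΔT) = 6.731 × (1 + 0.0038×56.7) = 8.181 Ω
V = IR = 1.4 × 8.181 = 11.5 V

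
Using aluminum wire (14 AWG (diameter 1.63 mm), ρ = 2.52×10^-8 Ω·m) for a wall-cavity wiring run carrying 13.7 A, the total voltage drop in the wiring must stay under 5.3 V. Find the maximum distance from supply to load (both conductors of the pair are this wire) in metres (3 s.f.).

16.0 m

A = π(1.63/2 mm)² = π(8.1500e-04 m)² = 2.087e-06 m²
L_max = V_max·A/(2·ρI) = (5.3)(2.087e-06)/(2×2.52×10^-8×13.7) = 16.0 m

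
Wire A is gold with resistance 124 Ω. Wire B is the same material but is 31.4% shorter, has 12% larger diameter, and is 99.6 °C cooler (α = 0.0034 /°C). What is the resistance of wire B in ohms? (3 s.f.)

R ∝ ρL/d² with ρ ∝ (1+αΔT), so R_B/R_A = (1 − 31.4/100) × (1 + 12/100)⁻² × (1 − 0.0034×99.6)
= 0.686 × 0.7972 × 0.6614 = 0.3617
R_B = 0.3617 × 124 = 44.8 Ω

44.8 Ω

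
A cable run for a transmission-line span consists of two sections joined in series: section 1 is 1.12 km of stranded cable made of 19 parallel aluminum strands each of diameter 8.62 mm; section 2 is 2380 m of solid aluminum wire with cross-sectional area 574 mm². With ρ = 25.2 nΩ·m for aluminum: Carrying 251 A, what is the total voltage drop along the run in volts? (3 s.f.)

ρ = 25.2 nΩ·m = 2.52×10^-8 Ω·m
Section 1: A_strand = π(4.3100e-03)² = 5.836e-05 m²; R₁ = ρL/(N·A_s) = (2.52×10^-8)(1120)/(19×5.836e-05) = 0.02545 Ω
Section 2: A = 574 mm² = 5.740e-04 m²
R₂ = (2.52×10^-8)(2380)/(5.740e-04) = 0.1045 Ω
R = R₁ + R₂ = 0.1299 Ω
V = IR = 251 × 0.1299 = 32.6 V

32.6 V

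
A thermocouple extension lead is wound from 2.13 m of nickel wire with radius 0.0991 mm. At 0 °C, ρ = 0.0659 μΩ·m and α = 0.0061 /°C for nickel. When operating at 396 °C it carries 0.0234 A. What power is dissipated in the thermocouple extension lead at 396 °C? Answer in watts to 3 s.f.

0.00851 W

ρ = 0.0659 μΩ·m = 6.59×10^-8 Ω·m
A = πr² = π(9.9100e-05 m)² = 3.085e-08 m²
R₍0₎ = ρL/A = (6.59×10^-8)(2.13)/(3.085e-08) = 4.55 Ω
R₍396₎ = R₍0₎(1 + αΔT) = 4.55 × (1 + 0.0061×396) = 15.54 Ω
P = I²R = (0.0234)² × 15.54 = 0.00851 W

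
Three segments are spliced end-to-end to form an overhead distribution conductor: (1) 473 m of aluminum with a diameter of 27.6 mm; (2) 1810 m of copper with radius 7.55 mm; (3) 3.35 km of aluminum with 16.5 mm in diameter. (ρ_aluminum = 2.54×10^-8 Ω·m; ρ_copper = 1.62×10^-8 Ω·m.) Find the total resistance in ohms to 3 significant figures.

0.582 Ω

Seg 1: A = π(d/2)² = π(1.3800e-02 m)² = 5.983e-04 m²
R_1 = (2.54×10^-8)(473)/(5.983e-04) = 0.02008 Ω
Seg 2: A = πr² = π(7.5500e-03 m)² = 1.791e-04 m²
R_2 = (1.62×10^-8)(1810)/(1.791e-04) = 0.1637 Ω
Seg 3: A = π(d/2)² = π(8.2500e-03 m)² = 2.138e-04 m²
R_3 = (2.54×10^-8)(3350)/(2.138e-04) = 0.3979 Ω
R_total = R_1 + R_2 + R_3 = 0.582 Ω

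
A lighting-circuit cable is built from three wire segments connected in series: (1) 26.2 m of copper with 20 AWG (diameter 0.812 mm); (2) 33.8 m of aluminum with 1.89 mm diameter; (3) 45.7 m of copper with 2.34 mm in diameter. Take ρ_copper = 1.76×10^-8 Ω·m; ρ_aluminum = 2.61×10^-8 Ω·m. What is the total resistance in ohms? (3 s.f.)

Seg 1: A = π(0.812/2 mm)² = π(4.0600e-04 m)² = 5.178e-07 m²
R_1 = (1.76×10^-8)(26.2)/(5.178e-07) = 0.8905 Ω
Seg 2: A = π(d/2)² = π(9.4500e-04 m)² = 2.806e-06 m²
R_2 = (2.61×10^-8)(33.8)/(2.806e-06) = 0.3144 Ω
Seg 3: A = π(d/2)² = π(1.1700e-03 m)² = 4.301e-06 m²
R_3 = (1.76×10^-8)(45.7)/(4.301e-06) = 0.187 Ω
R_total = R_1 + R_2 + R_3 = 1.39 Ω

1.39 Ω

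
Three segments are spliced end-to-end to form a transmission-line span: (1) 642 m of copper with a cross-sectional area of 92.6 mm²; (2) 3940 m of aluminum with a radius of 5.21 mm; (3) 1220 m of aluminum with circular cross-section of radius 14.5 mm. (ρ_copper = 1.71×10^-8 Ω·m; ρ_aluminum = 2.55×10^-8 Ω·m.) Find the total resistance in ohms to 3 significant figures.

Seg 1: A = 92.6 mm² = 9.260e-05 m²
R_1 = (1.71×10^-8)(642)/(9.260e-05) = 0.1186 Ω
Seg 2: A = πr² = π(5.2100e-03 m)² = 8.528e-05 m²
R_2 = (2.55×10^-8)(3940)/(8.528e-05) = 1.178 Ω
Seg 3: A = πr² = π(1.4500e-02 m)² = 6.605e-04 m²
R_3 = (2.55×10^-8)(1220)/(6.605e-04) = 0.0471 Ω
R_total = R_1 + R_2 + R_3 = 1.34 Ω

1.34 Ω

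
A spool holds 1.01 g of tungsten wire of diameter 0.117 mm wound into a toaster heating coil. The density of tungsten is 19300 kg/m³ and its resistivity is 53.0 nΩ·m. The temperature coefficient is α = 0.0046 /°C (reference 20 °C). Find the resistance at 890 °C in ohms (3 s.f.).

ρ = 53.0 nΩ·m = 5.30×10^-8 Ω·m
A = π(d/2)² = π(5.8500e-05 m)² = 1.0751e-08 m²
L = m/(density·A) = 0.00101/(19300×1.0751e-08) = 4.867 m
R = ρL/A = (5.30×10^-8)(4.867)/(1.0751e-08) = 23.99 Ω
R(890 °C) = 23.99 × (1 + 0.0046×870) = 120 Ω

120 Ω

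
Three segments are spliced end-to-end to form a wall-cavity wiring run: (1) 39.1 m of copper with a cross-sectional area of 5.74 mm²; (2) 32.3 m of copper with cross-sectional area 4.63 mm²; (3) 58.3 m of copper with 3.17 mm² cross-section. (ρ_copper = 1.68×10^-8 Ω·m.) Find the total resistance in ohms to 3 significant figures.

Seg 1: A = 5.74 mm² = 5.740e-06 m²
R_1 = (1.68×10^-8)(39.1)/(5.740e-06) = 0.1144 Ω
Seg 2: A = 4.63 mm² = 4.630e-06 m²
R_2 = (1.68×10^-8)(32.3)/(4.630e-06) = 0.1172 Ω
Seg 3: A = 3.17 mm² = 3.170e-06 m²
R_3 = (1.68×10^-8)(58.3)/(3.170e-06) = 0.309 Ω
R_total = R_1 + R_2 + R_3 = 0.541 Ω

0.541 Ω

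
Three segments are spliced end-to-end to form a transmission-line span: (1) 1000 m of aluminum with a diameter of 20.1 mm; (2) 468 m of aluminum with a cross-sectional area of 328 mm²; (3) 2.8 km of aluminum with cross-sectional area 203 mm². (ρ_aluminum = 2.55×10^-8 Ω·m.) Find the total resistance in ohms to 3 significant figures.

Seg 1: A = π(d/2)² = π(1.0050e-02 m)² = 3.173e-04 m²
R_1 = (2.55×10^-8)(1000)/(3.173e-04) = 0.08036 Ω
Seg 2: A = 328 mm² = 3.280e-04 m²
R_2 = (2.55×10^-8)(468)/(3.280e-04) = 0.03638 Ω
Seg 3: A = 203 mm² = 2.030e-04 m²
R_3 = (2.55×10^-8)(2800)/(2.030e-04) = 0.3517 Ω
R_total = R_1 + R_2 + R_3 = 0.468 Ω

0.468 Ω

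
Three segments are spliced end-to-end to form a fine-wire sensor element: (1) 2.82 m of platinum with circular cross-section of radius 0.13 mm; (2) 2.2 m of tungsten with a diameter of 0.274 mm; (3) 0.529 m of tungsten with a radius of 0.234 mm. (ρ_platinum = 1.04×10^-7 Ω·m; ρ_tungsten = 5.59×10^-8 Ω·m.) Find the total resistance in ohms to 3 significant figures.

7.78 Ω

Seg 1: A = πr² = π(1.3000e-04 m)² = 5.309e-08 m²
R_1 = (1.04×10^-7)(2.82)/(5.309e-08) = 5.524 Ω
Seg 2: A = π(d/2)² = π(1.3700e-04 m)² = 5.896e-08 m²
R_2 = (5.59×10^-8)(2.2)/(5.896e-08) = 2.086 Ω
Seg 3: A = πr² = π(2.3400e-04 m)² = 1.720e-07 m²
R_3 = (5.59×10^-8)(0.529)/(1.720e-07) = 0.1719 Ω
R_total = R_1 + R_2 + R_3 = 7.78 Ω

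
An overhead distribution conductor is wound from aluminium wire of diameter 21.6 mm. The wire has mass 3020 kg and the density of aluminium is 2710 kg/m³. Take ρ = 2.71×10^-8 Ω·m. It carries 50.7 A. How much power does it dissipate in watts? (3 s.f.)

578 W

A = π(d/2)² = π(1.0800e-02 m)² = 3.6644e-04 m²
L = m/(density·A) = 3020/(2710×3.6644e-04) = 3041 m
R = ρL/A = (2.71×10^-8)(3041)/(3.6644e-04) = 0.2249 Ω
P = I²R = (50.7)² × 0.2249 = 578 W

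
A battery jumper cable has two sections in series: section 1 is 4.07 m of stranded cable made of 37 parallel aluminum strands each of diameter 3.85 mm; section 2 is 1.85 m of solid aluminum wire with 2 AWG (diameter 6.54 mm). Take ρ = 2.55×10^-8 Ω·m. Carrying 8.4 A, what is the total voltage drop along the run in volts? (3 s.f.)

Section 1: A_strand = π(1.9250e-03)² = 1.164e-05 m²; R₁ = ρL/(N·A_s) = (2.55×10^-8)(4.07)/(37×1.164e-05) = 2.409×10^-4 Ω
Section 2: A = π(6.54/2 mm)² = π(3.2700e-03 m)² = 3.359e-05 m²
R₂ = (2.55×10^-8)(1.85)/(3.359e-05) = 0.001404 Ω
R = R₁ + R₂ = 0.001645 Ω
V = IR = 8.4 × 0.001645 = 0.0138 V

0.0138 V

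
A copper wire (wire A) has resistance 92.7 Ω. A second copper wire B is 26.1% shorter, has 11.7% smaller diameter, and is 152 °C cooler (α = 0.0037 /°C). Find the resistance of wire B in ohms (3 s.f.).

R ∝ ρL/d² with ρ ∝ (1+αΔT), so R_B/R_A = (1 − 26.1/100) × (1 − 11.7/100)⁻² × (1 − 0.0037×152)
= 0.739 × 1.283 × 0.4376 = 0.4148
R_B = 0.4148 × 92.7 = 38.4 Ω

38.4 Ω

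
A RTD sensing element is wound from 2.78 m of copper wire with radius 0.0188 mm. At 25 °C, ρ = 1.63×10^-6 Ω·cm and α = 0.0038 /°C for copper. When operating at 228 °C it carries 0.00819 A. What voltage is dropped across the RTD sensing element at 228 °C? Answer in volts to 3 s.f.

0.592 V

ρ = 1.63×10^-6 Ω·cm = 1.63×10^-8 Ω·m
A = πr² = π(1.8800e-05 m)² = 1.110e-09 m²
R₍25₎ = ρL/A = (1.63×10^-8)(2.78)/(1.110e-09) = 40.81 Ω
R₍228₎ = R₍25₎(1 + αΔT) = 40.81 × (1 + 0.0038×203) = 72.29 Ω
V = IR = 0.00819 × 72.29 = 0.592 V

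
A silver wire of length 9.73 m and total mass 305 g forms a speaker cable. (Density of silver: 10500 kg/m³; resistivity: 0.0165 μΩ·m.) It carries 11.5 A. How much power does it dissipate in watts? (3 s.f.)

7.11 W

ρ = 0.0165 μΩ·m = 1.65×10^-8 Ω·m
A = m/(density·L) = 0.305/(10500×9.73) = 2.9854e-06 m²
R = ρL/A = (1.65×10^-8)(9.73)/(2.9854e-06) = 0.05378 Ω
P = I²R = (11.5)² × 0.05378 = 7.11 W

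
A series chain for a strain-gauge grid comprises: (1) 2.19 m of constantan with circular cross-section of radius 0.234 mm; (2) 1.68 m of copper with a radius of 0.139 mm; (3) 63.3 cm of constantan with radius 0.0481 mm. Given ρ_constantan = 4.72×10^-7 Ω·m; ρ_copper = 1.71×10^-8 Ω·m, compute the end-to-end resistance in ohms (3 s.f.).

47.6 Ω

Seg 1: A = πr² = π(2.3400e-04 m)² = 1.720e-07 m²
R_1 = (4.72×10^-7)(2.19)/(1.720e-07) = 6.009 Ω
Seg 2: A = πr² = π(1.3900e-04 m)² = 6.070e-08 m²
R_2 = (1.71×10^-8)(1.68)/(6.070e-08) = 0.4733 Ω
Seg 3: A = πr² = π(4.8100e-05 m)² = 7.268e-09 m²
R_3 = (4.72×10^-7)(0.633)/(7.268e-09) = 41.11 Ω
R_total = R_1 + R_2 + R_3 = 47.6 Ω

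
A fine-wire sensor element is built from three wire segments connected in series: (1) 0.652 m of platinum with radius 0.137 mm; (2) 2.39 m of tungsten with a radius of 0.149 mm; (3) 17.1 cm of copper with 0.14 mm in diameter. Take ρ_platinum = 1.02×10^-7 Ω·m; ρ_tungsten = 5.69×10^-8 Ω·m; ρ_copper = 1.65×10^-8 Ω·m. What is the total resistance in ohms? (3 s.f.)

3.26 Ω

Seg 1: A = πr² = π(1.3700e-04 m)² = 5.896e-08 m²
R_1 = (1.02×10^-7)(0.652)/(5.896e-08) = 1.128 Ω
Seg 2: A = πr² = π(1.4900e-04 m)² = 6.975e-08 m²
R_2 = (5.69×10^-8)(2.39)/(6.975e-08) = 1.95 Ω
Seg 3: A = π(d/2)² = π(7.0000e-05 m)² = 1.539e-08 m²
R_3 = (1.65×10^-8)(0.171)/(1.539e-08) = 0.1833 Ω
R_total = R_1 + R_2 + R_3 = 3.26 Ω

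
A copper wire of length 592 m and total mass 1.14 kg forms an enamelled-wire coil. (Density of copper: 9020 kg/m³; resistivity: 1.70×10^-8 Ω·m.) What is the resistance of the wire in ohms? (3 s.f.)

A = m/(density·L) = 1.14/(9020×592) = 2.1349e-07 m²
R = ρL/A = (1.70×10^-8)(592)/(2.1349e-07) = 47.1 Ω

47.1 Ω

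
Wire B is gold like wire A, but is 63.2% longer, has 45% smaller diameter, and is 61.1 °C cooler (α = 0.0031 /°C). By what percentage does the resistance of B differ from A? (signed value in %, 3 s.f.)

R ∝ ρL/d² with ρ ∝ (1+αΔT), so R_B/R_A = (1 + 63.2/100) × (1 − 45/100)⁻² × (1 − 0.0031×61.1)
= 1.632 × 3.306 × 0.8106 = 4.373
(R_B − R_A)/R_A = 4.373 − 1 = 337%

337%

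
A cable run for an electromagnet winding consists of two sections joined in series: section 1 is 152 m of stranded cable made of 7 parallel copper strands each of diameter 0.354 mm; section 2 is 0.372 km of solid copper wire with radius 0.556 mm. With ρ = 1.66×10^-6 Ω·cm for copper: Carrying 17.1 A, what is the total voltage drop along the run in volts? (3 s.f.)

ρ = 1.66×10^-6 Ω·cm = 1.66×10^-8 Ω·m
Section 1: A_strand = π(1.7700e-04)² = 9.842e-08 m²; R₁ = ρL/(N·A_s) = (1.66×10^-8)(152)/(7×9.842e-08) = 3.662 Ω
Section 2: A = πr² = π(5.5600e-04 m)² = 9.712e-07 m²
R₂ = (1.66×10^-8)(372)/(9.712e-07) = 6.358 Ω
R = R₁ + R₂ = 10.02 Ω
V = IR = 17.1 × 10.02 = 171 V

171 V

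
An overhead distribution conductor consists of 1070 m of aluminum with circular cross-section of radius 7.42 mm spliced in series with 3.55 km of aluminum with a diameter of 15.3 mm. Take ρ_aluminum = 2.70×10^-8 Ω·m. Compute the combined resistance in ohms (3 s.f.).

Segment 1: A = πr² = π(7.4200e-03 m)² = 1.730e-04 m²
R₁ = ρL/A = (2.70×10^-8)(1070)/(1.730e-04) = 0.167 Ω
Segment 2: A = π(d/2)² = π(7.6500e-03 m)² = 1.839e-04 m²
R₂ = (2.70×10^-8)(3550)/(1.839e-04) = 0.5213 Ω
R = R₁ + R₂ = 0.688 Ω

0.688 Ω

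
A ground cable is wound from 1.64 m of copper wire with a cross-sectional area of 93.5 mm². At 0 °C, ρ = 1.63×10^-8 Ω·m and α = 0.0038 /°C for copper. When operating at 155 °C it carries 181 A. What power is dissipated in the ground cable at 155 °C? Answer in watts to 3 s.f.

A = 93.5 mm² = 9.350e-05 m²
R₍0₎ = ρL/A = (1.63×10^-8)(1.64)/(9.350e-05) = 2.859×10^-4 Ω
R₍155₎ = R₍0₎(1 + αΔT) = 2.859×10^-4 × (1 + 0.0038×155) = 4.543×10^-4 Ω
P = I²R = (181)² × 4.543×10^-4 = 14.9 W

14.9 W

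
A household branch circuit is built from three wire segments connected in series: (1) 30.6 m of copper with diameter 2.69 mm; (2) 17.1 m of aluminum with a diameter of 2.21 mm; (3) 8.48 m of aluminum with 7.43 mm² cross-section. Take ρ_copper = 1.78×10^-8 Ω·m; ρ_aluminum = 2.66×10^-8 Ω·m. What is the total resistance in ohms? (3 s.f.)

Seg 1: A = π(d/2)² = π(1.3450e-03 m)² = 5.683e-06 m²
R_1 = (1.78×10^-8)(30.6)/(5.683e-06) = 0.09584 Ω
Seg 2: A = π(d/2)² = π(1.1050e-03 m)² = 3.836e-06 m²
R_2 = (2.66×10^-8)(17.1)/(3.836e-06) = 0.1186 Ω
Seg 3: A = 7.43 mm² = 7.430e-06 m²
R_3 = (2.66×10^-8)(8.48)/(7.430e-06) = 0.03036 Ω
R_total = R_1 + R_2 + R_3 = 0.245 Ω

0.245 Ω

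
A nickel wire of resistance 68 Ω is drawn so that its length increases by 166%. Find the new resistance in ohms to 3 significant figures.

k = 1 + 166/100 = 2.66; volume constant ⇒ A' = A/k, so R' = k²R.
R' = 7.076 × 68 = 481 Ω

481 Ω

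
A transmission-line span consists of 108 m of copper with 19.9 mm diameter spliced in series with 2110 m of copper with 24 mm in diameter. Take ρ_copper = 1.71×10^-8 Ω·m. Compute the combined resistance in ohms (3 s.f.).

0.0857 Ω

Segment 1: A = π(d/2)² = π(9.9500e-03 m)² = 3.110e-04 m²
R₁ = ρL/A = (1.71×10^-8)(108)/(3.110e-04) = 0.005938 Ω
Segment 2: A = π(d/2)² = π(1.2000e-02 m)² = 4.524e-04 m²
R₂ = (1.71×10^-8)(2110)/(4.524e-04) = 0.07976 Ω
R = R₁ + R₂ = 0.0857 Ω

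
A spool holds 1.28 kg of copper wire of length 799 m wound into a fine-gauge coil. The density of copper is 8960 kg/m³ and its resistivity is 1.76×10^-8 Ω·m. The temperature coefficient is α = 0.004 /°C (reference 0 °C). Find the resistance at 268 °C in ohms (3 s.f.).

A = m/(density·L) = 1.28/(8960×799) = 1.7879e-07 m²
R = ρL/A = (1.76×10^-8)(799)/(1.7879e-07) = 78.65 Ω
R(268 °C) = 78.65 × (1 + 0.004×268) = 163 Ω

163 Ω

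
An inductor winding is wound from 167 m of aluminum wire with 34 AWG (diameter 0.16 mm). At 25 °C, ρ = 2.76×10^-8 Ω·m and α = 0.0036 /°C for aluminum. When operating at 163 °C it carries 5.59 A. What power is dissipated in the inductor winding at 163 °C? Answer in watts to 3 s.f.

A = π(0.16/2 mm)² = π(8.0000e-05 m)² = 2.011e-08 m²
R₍25₎ = ρL/A = (2.76×10^-8)(167)/(2.011e-08) = 229.2 Ω
R₍163₎ = R₍25₎(1 + αΔT) = 229.2 × (1 + 0.0036×138) = 343.1 Ω
P = I²R = (5.59)² × 343.1 = 10700 W

10700 W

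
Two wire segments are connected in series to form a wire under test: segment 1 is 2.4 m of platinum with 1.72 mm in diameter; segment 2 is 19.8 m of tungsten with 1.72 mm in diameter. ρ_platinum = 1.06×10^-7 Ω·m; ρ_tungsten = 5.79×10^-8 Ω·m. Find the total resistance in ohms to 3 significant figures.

Segment 1: A = π(d/2)² = π(8.6000e-04 m)² = 2.324e-06 m²
R₁ = ρL/A = (1.06×10^-7)(2.4)/(2.324e-06) = 0.1095 Ω
R₂ = (5.79×10^-8)(19.8)/(2.324e-06) = 0.4934 Ω
R = R₁ + R₂ = 0.603 Ω

0.603 Ω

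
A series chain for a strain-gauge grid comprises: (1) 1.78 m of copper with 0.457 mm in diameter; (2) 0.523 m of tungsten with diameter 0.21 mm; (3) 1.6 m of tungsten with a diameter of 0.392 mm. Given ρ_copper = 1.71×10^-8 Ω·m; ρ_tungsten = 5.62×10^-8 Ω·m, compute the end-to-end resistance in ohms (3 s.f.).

1.78 Ω

Seg 1: A = π(d/2)² = π(2.2850e-04 m)² = 1.640e-07 m²
R_1 = (1.71×10^-8)(1.78)/(1.640e-07) = 0.1856 Ω
Seg 2: A = π(d/2)² = π(1.0500e-04 m)² = 3.464e-08 m²
R_2 = (5.62×10^-8)(0.523)/(3.464e-08) = 0.8486 Ω
Seg 3: A = π(d/2)² = π(1.9600e-04 m)² = 1.207e-07 m²
R_3 = (5.62×10^-8)(1.6)/(1.207e-07) = 0.7451 Ω
R_total = R_1 + R_2 + R_3 = 1.78 Ω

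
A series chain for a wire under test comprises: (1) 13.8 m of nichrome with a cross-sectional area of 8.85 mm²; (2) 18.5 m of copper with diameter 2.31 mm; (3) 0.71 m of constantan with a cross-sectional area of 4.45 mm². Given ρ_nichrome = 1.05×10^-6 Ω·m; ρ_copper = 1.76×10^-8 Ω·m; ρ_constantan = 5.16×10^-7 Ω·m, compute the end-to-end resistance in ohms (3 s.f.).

1.80 Ω

Seg 1: A = 8.85 mm² = 8.850e-06 m²
R_1 = (1.05×10^-6)(13.8)/(8.850e-06) = 1.637 Ω
Seg 2: A = π(d/2)² = π(1.1550e-03 m)² = 4.191e-06 m²
R_2 = (1.76×10^-8)(18.5)/(4.191e-06) = 0.07769 Ω
Seg 3: A = 4.45 mm² = 4.450e-06 m²
R_3 = (5.16×10^-7)(0.71)/(4.450e-06) = 0.08233 Ω
R_total = R_1 + R_2 + R_3 = 1.80 Ω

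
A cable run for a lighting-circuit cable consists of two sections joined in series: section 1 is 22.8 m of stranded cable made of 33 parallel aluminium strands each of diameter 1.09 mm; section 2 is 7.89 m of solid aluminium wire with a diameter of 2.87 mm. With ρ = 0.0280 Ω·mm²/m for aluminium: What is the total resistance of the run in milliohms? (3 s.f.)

ρ = 0.0280 Ω·mm²/m = 2.80×10^-8 Ω·m
Section 1: A_strand = π(5.4500e-04)² = 9.331e-07 m²; R₁ = ρL/(N·A_s) = (2.80×10^-8)(22.8)/(33×9.331e-07) = 0.02073 Ω
Section 2: A = π(d/2)² = π(1.4350e-03 m)² = 6.469e-06 m²
R₂ = (2.80×10^-8)(7.89)/(6.469e-06) = 0.03415 Ω
R = R₁ + R₂ = 54.9 mΩ

54.9 mΩ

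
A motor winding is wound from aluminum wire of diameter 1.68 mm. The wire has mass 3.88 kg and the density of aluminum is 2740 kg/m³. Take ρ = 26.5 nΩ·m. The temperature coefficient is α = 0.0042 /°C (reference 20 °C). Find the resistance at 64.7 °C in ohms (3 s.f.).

9.07 Ω

ρ = 26.5 nΩ·m = 2.65×10^-8 Ω·m
A = π(d/2)² = π(8.4000e-04 m)² = 2.2167e-06 m²
L = m/(density·A) = 3.88/(2740×2.2167e-06) = 638.8 m
R = ρL/A = (2.65×10^-8)(638.8)/(2.2167e-06) = 7.637 Ω
R(64.7 °C) = 7.637 × (1 + 0.0042×44.7) = 9.07 Ω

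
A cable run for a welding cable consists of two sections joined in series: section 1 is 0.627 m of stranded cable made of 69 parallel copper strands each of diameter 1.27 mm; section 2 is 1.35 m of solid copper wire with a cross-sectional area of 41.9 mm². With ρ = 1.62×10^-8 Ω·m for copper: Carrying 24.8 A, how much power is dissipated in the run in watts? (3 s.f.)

Section 1: A_strand = π(6.3500e-04)² = 1.267e-06 m²; R₁ = ρL/(N·A_s) = (1.62×10^-8)(0.627)/(69×1.267e-06) = 1.162×10^-4 Ω
Section 2: A = 41.9 mm² = 4.190e-05 m²
R₂ = (1.62×10^-8)(1.35)/(4.190e-05) = 5.220×10^-4 Ω
R = R₁ + R₂ = 6.382×10^-4 Ω
P = I²R = (24.8)² × 6.382×10^-4 = 0.392 W

0.392 W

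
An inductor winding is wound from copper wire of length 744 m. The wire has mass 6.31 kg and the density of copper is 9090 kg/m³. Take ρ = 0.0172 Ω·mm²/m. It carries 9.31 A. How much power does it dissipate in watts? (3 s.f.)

ρ = 0.0172 Ω·mm²/m = 1.72×10^-8 Ω·m
A = m/(density·L) = 6.31/(9090×744) = 9.3302e-07 m²
R = ρL/A = (1.72×10^-8)(744)/(9.3302e-07) = 13.72 Ω
P = I²R = (9.31)² × 13.72 = 1190 W

1190 W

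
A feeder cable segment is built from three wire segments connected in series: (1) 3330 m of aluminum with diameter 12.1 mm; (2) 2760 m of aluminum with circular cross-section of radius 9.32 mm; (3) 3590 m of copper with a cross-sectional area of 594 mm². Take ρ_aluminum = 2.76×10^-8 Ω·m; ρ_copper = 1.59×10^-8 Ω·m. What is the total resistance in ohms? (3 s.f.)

1.17 Ω

Seg 1: A = π(d/2)² = π(6.0500e-03 m)² = 1.150e-04 m²
R_1 = (2.76×10^-8)(3330)/(1.150e-04) = 0.7993 Ω
Seg 2: A = πr² = π(9.3200e-03 m)² = 2.729e-04 m²
R_2 = (2.76×10^-8)(2760)/(2.729e-04) = 0.2791 Ω
Seg 3: A = 594 mm² = 5.940e-04 m²
R_3 = (1.59×10^-8)(3590)/(5.940e-04) = 0.0961 Ω
R_total = R_1 + R_2 + R_3 = 1.17 Ω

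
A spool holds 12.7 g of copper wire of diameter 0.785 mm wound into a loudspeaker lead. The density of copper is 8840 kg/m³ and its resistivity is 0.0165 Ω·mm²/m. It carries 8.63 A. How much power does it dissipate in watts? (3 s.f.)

7.54 W

ρ = 0.0165 Ω·mm²/m = 1.65×10^-8 Ω·m
A = π(d/2)² = π(3.9250e-04 m)² = 4.8398e-07 m²
L = m/(density·A) = 0.0127/(8840×4.8398e-07) = 2.968 m
R = ρL/A = (1.65×10^-8)(2.968)/(4.8398e-07) = 0.1012 Ω
P = I²R = (8.63)² × 0.1012 = 7.54 W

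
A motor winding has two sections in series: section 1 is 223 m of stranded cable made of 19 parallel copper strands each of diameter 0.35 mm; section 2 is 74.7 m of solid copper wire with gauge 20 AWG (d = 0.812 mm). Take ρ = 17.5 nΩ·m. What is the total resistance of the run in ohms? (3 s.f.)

4.66 Ω

ρ = 17.5 nΩ·m = 1.75×10^-8 Ω·m
Section 1: A_strand = π(1.7500e-04)² = 9.621e-08 m²; R₁ = ρL/(N·A_s) = (1.75×10^-8)(223)/(19×9.621e-08) = 2.135 Ω
Section 2: A = π(0.812/2 mm)² = π(4.0600e-04 m)² = 5.178e-07 m²
R₂ = (1.75×10^-8)(74.7)/(5.178e-07) = 2.524 Ω
R = R₁ + R₂ = 4.66 Ω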